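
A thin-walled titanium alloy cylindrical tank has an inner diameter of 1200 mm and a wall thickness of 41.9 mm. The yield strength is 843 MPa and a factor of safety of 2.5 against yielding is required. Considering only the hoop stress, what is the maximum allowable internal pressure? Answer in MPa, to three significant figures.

p_allow = 23.5 MPa

σ_allow = 843/2.5 = 337.2 MPa.
σ_h = pD/(2t) → p_allow = 2σ_allow t/D = 2×337.2×41.9/1200 = 23.55 MPa.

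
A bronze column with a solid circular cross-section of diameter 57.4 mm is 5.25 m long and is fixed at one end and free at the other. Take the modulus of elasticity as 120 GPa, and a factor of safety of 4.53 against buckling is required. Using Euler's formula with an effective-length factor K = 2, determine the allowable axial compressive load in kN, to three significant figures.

I = πd⁴/64 = π×57.4⁴/64 = 532900 mm⁴.
Effective length L_e = KL = 2×5.25 m = 10500 mm.
Euler critical load P_cr = π²EI/L_e² = π²×120000×532900/10500² = 5724 N.
P_allow = P_cr/n = 5724/4.53 = 1264 N.

P_allow = 1.26 kN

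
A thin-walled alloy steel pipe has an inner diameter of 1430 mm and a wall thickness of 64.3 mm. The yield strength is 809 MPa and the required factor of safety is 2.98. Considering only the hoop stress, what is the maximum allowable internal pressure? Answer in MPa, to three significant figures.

p_allow = 24.4 MPa

σ_allow = 809/2.98 = 271.5 MPa.
σ_h = pD/(2t) → p_allow = 2σ_allow t/D = 2×271.5×64.3/1430 = 24.41 MPa.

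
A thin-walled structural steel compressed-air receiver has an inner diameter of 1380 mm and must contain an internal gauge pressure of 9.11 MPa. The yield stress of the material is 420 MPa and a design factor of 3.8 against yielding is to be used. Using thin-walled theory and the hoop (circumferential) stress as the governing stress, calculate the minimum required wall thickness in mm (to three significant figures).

t = 56.9 mm

σ_allow = 420/3.8 = 110.5 MPa.
Hoop stress σ_h = pD/(2t), so t = pD/(2σ_allow) = 9.11×1380/(2×110.5) = 56.87 mm.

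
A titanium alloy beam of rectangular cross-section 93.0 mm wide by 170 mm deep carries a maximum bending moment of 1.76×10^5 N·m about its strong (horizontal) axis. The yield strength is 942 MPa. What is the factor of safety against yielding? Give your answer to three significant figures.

n = 2.40

Section modulus S = bh²/6 = 93.0×170²/6 = 448000 mm³.
σ = M/S = 1.7600×10^8/448000 = 392.9 MPa.
n = 942/392.9 = 2.398.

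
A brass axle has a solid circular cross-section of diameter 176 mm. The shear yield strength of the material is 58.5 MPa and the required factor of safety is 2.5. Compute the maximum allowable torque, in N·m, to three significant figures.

τ_allow = 58.5/2.5 = 23.40 MPa.
For a solid shaft T_allow = τ_allow·πd³/16; πd³/16 = π×176³/16 = 1.070×10^6 mm³.
T_allow = 23.40×1.070×10^6 = 2.505×10^7 N·mm = 25050 N·m.

T_allow = 25000 N·m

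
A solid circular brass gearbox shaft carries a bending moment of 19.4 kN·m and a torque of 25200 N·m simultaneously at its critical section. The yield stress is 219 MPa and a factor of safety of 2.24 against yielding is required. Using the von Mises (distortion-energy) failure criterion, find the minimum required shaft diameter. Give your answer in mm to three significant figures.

d = 145 mm

σ_allow = σ_y/n = 219/2.24 = 97.77 MPa.
For a solid shaft σ_b = 32M/(πd³) and τ = 16T/(πd³), so the von Mises stress is σ' = (16/πd³)·√(4M²+3T²).
√(4M²+3T²) = √(4×(1.940×10^7)² + 3×(2.520×10^7)²) = 5.840×10^7 N·mm.
d³ = 16×5.840×10^7/(π×97.77) = 3.042×10^6 mm³.
d = 144.9 mm.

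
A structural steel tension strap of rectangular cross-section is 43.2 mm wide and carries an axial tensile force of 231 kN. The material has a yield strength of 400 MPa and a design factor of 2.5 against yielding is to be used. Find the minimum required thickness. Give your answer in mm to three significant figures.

σ_allow = 400/2.5 = 160.0 MPa.
Required area A = F/σ_allow = 231000/160.0 = 1444 mm².
t = A/w = 1444/43.2 = 33.42 mm.

t = 33.4 mm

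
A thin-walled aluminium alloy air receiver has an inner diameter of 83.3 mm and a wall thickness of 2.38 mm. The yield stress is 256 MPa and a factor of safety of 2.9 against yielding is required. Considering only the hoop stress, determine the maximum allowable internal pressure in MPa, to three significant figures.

p_allow = 5.04 MPa

σ_allow = 256/2.9 = 88.28 MPa.
σ_h = pD/(2t) → p_allow = 2σ_allow t/D = 2×88.28×2.38/83.3 = 5.044 MPa.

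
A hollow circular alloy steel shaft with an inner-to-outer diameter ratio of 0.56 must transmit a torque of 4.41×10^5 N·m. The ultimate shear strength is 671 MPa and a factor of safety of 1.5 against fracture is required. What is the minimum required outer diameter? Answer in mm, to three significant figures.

τ_allow = 671/1.5 = 447.3 MPa.
For a hollow shaft τ = 16T/[πd_o³(1−k⁴)] with k = 0.56, so 1−k⁴ = 0.9017.
d_o³ = 16T/[π τ_allow (1−k⁴)] = 16×4.4100×10^8/(π×447.3×0.9017) = 5.568×10^6 mm³.
d_o = 177.2 mm.

d_o = 177 mm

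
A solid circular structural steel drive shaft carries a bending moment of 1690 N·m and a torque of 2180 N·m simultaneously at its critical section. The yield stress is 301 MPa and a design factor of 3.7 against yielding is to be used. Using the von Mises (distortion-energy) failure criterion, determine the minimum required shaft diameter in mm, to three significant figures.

σ_allow = σ_y/n = 301/3.7 = 81.35 MPa.
For a solid shaft σ_b = 32M/(πd³) and τ = 16T/(πd³), so the von Mises stress is σ' = (16/πd³)·√(4M²+3T²).
√(4M²+3T²) = √(4×(1.690×10^6)² + 3×(2.180×10^6)²) = 5.068×10^6 N·mm.
d³ = 16×5.068×10^6/(π×81.35) = 317300 mm³.
d = 68.20 mm.

d = 68.2 mm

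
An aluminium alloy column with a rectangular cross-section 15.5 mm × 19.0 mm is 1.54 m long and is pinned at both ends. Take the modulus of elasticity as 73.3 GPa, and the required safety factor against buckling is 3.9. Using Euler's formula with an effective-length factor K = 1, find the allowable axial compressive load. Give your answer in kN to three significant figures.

P_allow = 0.461 kN

Buckling occurs about the weak axis: I_min = h·b³/12 = 19.0×15.5³/12 = 5896 mm⁴ (b = 15.5 mm is the smaller dimension).
Effective length L_e = KL = 1×1.54 m = 1540 mm.
Euler critical load P_cr = π²EI/L_e² = π²×73300×5896/1540² = 1799 N.
P_allow = P_cr/n = 1799/3.9 = 461.2 N.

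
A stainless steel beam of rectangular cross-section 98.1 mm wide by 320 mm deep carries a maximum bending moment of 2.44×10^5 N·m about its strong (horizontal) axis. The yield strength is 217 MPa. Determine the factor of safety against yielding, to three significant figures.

n = 1.49

Section modulus S = bh²/6 = 98.1×320²/6 = 1.674×10^6 mm³.
σ = M/S = 2.4400×10^8/1.674×10^6 = 145.7 MPa.
n = 217/145.7 = 1.489.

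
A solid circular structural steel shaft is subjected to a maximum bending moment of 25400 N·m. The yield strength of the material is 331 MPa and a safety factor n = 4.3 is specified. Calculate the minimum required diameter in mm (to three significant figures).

σ_allow = 331/4.3 = 76.98 MPa.
For a solid circular section σ = 32M/(πd³), so d³ = 32M/(π σ_allow) = 32×2.5400×10^7/(π×76.98) = 3.361×10^6 mm³.
d = 149.8 mm.

d = 150 mm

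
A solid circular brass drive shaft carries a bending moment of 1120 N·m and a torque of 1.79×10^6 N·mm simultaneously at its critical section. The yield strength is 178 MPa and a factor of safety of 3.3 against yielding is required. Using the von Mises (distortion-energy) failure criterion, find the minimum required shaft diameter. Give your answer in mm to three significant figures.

d = 71.2 mm

σ_allow = σ_y/n = 178/3.3 = 53.94 MPa.
For a solid shaft σ_b = 32M/(πd³) and τ = 16T/(πd³), so the von Mises stress is σ' = (16/πd³)·√(4M²+3T²).
√(4M²+3T²) = √(4×(1.120×10^6)² + 3×(1.790×10^6)²) = 3.825×10^6 N·mm.
d³ = 16×3.825×10^6/(π×53.94) = 361100 mm³.
d = 71.21 mm.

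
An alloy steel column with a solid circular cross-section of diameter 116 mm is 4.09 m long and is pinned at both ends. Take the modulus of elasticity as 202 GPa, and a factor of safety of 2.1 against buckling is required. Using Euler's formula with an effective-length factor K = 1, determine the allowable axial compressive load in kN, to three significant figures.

P_allow = 504 kN

I = πd⁴/64 = π×116⁴/64 = 8.888×10^6 mm⁴.
Effective length L_e = KL = 1×4.09 m = 4090 mm.
Euler critical load P_cr = π²EI/L_e² = π²×202000×8.888×10^6/4090² = 1.059×10^6 N.
P_allow = P_cr/n = 1.059×10^6/2.1 = 504400 N.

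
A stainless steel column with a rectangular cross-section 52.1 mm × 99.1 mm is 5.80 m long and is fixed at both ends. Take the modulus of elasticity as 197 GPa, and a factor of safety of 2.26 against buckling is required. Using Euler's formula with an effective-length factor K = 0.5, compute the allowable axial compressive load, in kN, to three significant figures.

P_allow = 119 kN

Buckling occurs about the weak axis: I_min = h·b³/12 = 99.1×52.1³/12 = 1.168×10^6 mm⁴ (b = 52.1 mm is the smaller dimension).
Effective length L_e = KL = 0.5×5.80 m = 2900 mm.
Euler critical load P_cr = π²EI/L_e² = π²×197000×1.168×10^6/2900² = 270000 N.
P_allow = P_cr/n = 270000/2.26 = 119500 N.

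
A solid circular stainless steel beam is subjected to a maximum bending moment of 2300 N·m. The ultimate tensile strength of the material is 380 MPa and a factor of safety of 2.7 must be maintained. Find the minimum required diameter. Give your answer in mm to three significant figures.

σ_allow = 380/2.7 = 140.7 MPa.
For a solid circular section σ = 32M/(πd³), so d³ = 32M/(π σ_allow) = 32×2300000/(π×140.7) = 166500 mm³.
d = 55.01 mm.

d = 55.0 mm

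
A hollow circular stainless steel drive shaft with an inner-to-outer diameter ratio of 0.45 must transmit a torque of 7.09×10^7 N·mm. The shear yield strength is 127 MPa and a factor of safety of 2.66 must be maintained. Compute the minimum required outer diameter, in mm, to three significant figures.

d_o = 199 mm

τ_allow = 127/2.66 = 47.74 MPa.
For a hollow shaft τ = 16T/[πd_o³(1−k⁴)] with k = 0.45, so 1−k⁴ = 0.9590.
d_o³ = 16T/[π τ_allow (1−k⁴)] = 16×7.0900×10^7/(π×47.74×0.9590) = 7.886×10^6 mm³.
d_o = 199.0 mm.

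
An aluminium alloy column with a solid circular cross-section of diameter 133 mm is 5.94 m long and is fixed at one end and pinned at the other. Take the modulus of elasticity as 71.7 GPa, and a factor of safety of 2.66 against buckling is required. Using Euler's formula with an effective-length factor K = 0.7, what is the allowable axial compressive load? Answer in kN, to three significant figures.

P_allow = 236 kN

I = πd⁴/64 = π×133⁴/64 = 1.536×10^7 mm⁴.
Effective length L_e = KL = 0.7×5.94 m = 4158 mm.
Euler critical load P_cr = π²EI/L_e² = π²×71700×1.536×10^7/4158² = 628700 N.
P_allow = P_cr/n = 628700/2.66 = 236300 N.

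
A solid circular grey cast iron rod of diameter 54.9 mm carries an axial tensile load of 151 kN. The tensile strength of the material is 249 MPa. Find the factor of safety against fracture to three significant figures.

A = πd²/4 = 2367 mm².
σ = F/A = 151000/2367 = 63.79 MPa.
n = 249/63.79 = 3.904.

n = 3.90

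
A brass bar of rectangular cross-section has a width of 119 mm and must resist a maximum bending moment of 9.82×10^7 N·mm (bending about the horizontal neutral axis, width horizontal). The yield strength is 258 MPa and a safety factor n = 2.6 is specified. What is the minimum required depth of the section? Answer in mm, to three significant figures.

h = 223 mm

σ_allow = 258/2.6 = 99.23 MPa.
For a rectangular section σ = 6M/(bh²), so h² = 6M/(b σ_allow) = 6×9.8200×10^7/(119×99.23) = 49900 mm².
h = 223.4 mm.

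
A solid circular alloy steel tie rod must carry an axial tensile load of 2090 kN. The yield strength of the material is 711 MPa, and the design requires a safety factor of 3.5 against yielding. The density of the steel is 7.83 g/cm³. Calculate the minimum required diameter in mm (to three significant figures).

d = 114 mm

Allowable stress σ_allow = 711/3.5 = 203.1 MPa.
Required area A = F/σ_allow = 2090000/203.1 = 10290 mm².
A = πd²/4 → d = √(4A/π) = 114.5 mm.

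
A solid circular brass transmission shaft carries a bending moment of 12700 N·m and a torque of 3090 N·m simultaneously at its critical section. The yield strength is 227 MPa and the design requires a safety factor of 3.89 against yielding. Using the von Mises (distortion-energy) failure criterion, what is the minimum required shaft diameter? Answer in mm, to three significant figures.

d = 131 mm

σ_allow = σ_y/n = 227/3.89 = 58.35 MPa.
For a solid shaft σ_b = 32M/(πd³) and τ = 16T/(πd³), so the von Mises stress is σ' = (16/πd³)·√(4M²+3T²).
√(4M²+3T²) = √(4×(1.270×10^7)² + 3×(3.090×10^6)²) = 2.596×10^7 N·mm.
d³ = 16×2.596×10^7/(π×58.35) = 2.265×10^6 mm³.
d = 131.3 mm.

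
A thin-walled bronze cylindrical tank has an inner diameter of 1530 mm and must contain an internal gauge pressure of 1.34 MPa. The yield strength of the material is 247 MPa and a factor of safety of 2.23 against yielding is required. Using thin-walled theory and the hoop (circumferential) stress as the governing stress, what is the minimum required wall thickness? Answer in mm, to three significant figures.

σ_allow = 247/2.23 = 110.8 MPa.
Hoop stress σ_h = pD/(2t), so t = pD/(2σ_allow) = 1.34×1530/(2×110.8) = 9.255 mm.

t = 9.25 mm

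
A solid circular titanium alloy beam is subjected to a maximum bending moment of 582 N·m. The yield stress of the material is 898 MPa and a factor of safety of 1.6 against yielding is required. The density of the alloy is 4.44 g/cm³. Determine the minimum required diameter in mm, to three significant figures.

σ_allow = 898/1.6 = 561.2 MPa.
For a solid circular section σ = 32M/(πd³), so d³ = 32M/(π σ_allow) = 32×582000/(π×561.2) = 10560 mm³.
d = 21.94 mm.

d = 21.9 mm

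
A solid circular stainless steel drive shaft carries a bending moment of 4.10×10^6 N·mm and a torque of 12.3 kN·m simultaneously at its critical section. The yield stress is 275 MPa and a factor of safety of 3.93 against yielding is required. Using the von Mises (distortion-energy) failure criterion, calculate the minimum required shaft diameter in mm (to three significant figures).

σ_allow = σ_y/n = 275/3.93 = 69.97 MPa.
For a solid shaft σ_b = 32M/(πd³) and τ = 16T/(πd³), so the von Mises stress is σ' = (16/πd³)·√(4M²+3T²).
√(4M²+3T²) = √(4×(4.100×10^6)² + 3×(1.230×10^7)²) = 2.283×10^7 N·mm.
d³ = 16×2.283×10^7/(π×69.97) = 1.661×10^6 mm³.
d = 118.4 mm.

d = 118 mm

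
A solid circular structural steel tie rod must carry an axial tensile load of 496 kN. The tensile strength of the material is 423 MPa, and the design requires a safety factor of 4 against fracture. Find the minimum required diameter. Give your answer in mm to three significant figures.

Allowable stress σ_allow = 423/4 = 105.8 MPa.
Required area A = F/σ_allow = 496000/105.8 = 4690 mm².
A = πd²/4 → d = √(4A/π) = 77.28 mm.

d = 77.3 mm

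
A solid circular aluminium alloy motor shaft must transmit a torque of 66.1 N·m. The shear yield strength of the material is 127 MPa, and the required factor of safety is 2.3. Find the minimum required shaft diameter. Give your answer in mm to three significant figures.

Allowable shear stress τ_allow = 127/2.3 = 55.22 MPa.
For a solid shaft τ = 16T/(πd³), so d³ = 16T/(π τ_allow) = 16×66100/(π×55.22) = 6097 mm³.
d = (6097)^(1/3) = 18.27 mm.

d = 18.3 mm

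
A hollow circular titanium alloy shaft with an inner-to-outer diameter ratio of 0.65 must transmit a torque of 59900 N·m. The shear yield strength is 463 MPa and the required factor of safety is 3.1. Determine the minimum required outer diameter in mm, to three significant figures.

d_o = 135 mm

τ_allow = 463/3.1 = 149.4 MPa.
For a hollow shaft τ = 16T/[πd_o³(1−k⁴)] with k = 0.65, so 1−k⁴ = 0.8215.
d_o³ = 16T/[π τ_allow (1−k⁴)] = 16×5.9900×10^7/(π×149.4×0.8215) = 2.486×10^6 mm³.
d_o = 135.5 mm.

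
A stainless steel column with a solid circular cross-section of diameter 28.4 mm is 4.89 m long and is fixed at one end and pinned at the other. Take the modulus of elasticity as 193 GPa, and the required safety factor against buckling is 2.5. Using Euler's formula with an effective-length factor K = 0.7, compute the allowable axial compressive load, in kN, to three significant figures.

I = πd⁴/64 = π×28.4⁴/64 = 31930 mm⁴.
Effective length L_e = KL = 0.7×4.89 m = 3423 mm.
Euler critical load P_cr = π²EI/L_e² = π²×193000×31930/3423² = 5191 N.
P_allow = P_cr/n = 5191/2.5 = 2077 N.

P_allow = 2.08 kN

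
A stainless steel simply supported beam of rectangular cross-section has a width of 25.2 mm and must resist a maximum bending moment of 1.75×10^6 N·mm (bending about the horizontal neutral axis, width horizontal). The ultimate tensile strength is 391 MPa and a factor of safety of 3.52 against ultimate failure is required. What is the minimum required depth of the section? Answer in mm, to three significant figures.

h = 61.2 mm

σ_allow = 391/3.52 = 111.1 MPa.
For a rectangular section σ = 6M/(bh²), so h² = 6M/(b σ_allow) = 6×1750000/(25.2×111.1) = 3751 mm².
h = 61.25 mm.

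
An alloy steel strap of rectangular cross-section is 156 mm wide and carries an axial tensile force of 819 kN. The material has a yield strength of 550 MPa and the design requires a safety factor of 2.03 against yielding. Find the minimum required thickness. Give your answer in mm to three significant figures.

t = 19.4 mm

σ_allow = 550/2.03 = 270.9 MPa.
Required area A = F/σ_allow = 819000/270.9 = 3023 mm².
t = A/w = 3023/156 = 19.38 mm.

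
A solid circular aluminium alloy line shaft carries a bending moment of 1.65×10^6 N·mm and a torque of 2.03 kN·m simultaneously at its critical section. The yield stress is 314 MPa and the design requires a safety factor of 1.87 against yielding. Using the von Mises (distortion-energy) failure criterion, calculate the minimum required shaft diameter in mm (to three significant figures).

σ_allow = σ_y/n = 314/1.87 = 167.9 MPa.
For a solid shaft σ_b = 32M/(πd³) and τ = 16T/(πd³), so the von Mises stress is σ' = (16/πd³)·√(4M²+3T²).
√(4M²+3T²) = √(4×(1.650×10^6)² + 3×(2.030×10^6)²) = 4.822×10^6 N·mm.
d³ = 16×4.822×10^6/(π×167.9) = 146300 mm³.
d = 52.69 mm.

d = 52.7 mm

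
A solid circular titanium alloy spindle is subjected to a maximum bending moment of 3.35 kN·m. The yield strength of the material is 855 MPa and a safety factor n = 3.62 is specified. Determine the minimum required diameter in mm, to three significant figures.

σ_allow = 855/3.62 = 236.2 MPa.
For a solid circular section σ = 32M/(πd³), so d³ = 32M/(π σ_allow) = 32×3350000/(π×236.2) = 144500 mm³.
d = 52.47 mm.

d = 52.5 mm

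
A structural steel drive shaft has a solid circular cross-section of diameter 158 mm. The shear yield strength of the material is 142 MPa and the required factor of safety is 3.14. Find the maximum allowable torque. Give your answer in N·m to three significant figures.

τ_allow = 142/3.14 = 45.22 MPa.
For a solid shaft T_allow = τ_allow·πd³/16; πd³/16 = π×158³/16 = 774500 mm³.
T_allow = 45.22×774500 = 3.502×10^7 N·mm = 35020 N·m.

T_allow = 35000 N·m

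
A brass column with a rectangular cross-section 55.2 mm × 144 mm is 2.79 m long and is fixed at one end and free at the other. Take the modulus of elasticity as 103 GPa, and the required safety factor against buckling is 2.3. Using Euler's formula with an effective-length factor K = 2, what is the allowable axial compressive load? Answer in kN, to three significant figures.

Buckling occurs about the weak axis: I_min = h·b³/12 = 144×55.2³/12 = 2.018×10^6 mm⁴ (b = 55.2 mm is the smaller dimension).
Effective length L_e = KL = 2×2.79 m = 5580 mm.
Euler critical load P_cr = π²EI/L_e² = π²×103000×2.018×10^6/5580² = 65900 N.
P_allow = P_cr/n = 65900/2.3 = 28650 N.

P_allow = 28.7 kN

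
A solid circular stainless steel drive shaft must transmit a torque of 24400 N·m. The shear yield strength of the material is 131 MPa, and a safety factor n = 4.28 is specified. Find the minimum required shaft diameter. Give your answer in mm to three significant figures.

d = 160 mm

Allowable shear stress τ_allow = 131/4.28 = 30.61 MPa.
For a solid shaft τ = 16T/(πd³), so d³ = 16T/(π τ_allow) = 16×2.4400×10^7/(π×30.61) = 4.060×10^6 mm³.
d = (4.060×10^6)^(1/3) = 159.5 mm.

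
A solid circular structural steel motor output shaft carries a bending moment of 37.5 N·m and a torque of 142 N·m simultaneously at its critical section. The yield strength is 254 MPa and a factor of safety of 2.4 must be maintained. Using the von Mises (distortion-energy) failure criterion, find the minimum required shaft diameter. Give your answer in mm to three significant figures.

d = 23.1 mm

σ_allow = σ_y/n = 254/2.4 = 105.8 MPa.
For a solid shaft σ_b = 32M/(πd³) and τ = 16T/(πd³), so the von Mises stress is σ' = (16/πd³)·√(4M²+3T²).
√(4M²+3T²) = √(4×(37500)² + 3×(142000)²) = 257100 N·mm.
d³ = 16×257100/(π×105.8) = 12370 mm³.
d = 23.13 mm.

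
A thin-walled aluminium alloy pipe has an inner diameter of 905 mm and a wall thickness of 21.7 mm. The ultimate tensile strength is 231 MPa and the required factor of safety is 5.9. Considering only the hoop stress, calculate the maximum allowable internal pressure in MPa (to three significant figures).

σ_allow = 231/5.9 = 39.15 MPa.
σ_h = pD/(2t) → p_allow = 2σ_allow t/D = 2×39.15×21.7/905 = 1.878 MPa.

p_allow = 1.88 MPa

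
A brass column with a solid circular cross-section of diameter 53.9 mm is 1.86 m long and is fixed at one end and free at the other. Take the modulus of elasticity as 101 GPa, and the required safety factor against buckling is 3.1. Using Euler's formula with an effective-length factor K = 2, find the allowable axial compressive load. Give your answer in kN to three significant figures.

I = πd⁴/64 = π×53.9⁴/64 = 414300 mm⁴.
Effective length L_e = KL = 2×1.86 m = 3720 mm.
Euler critical load P_cr = π²EI/L_e² = π²×101000×414300/3720² = 29840 N.
P_allow = P_cr/n = 29840/3.1 = 9627 N.

P_allow = 9.63 kN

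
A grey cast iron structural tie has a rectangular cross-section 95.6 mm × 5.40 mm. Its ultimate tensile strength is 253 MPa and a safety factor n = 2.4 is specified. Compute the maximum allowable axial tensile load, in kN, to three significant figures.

σ_allow = 253/2.4 = 105.4 MPa.
A = 95.6×5.40 = 516.2 mm².
F_allow = σ_allow × A = 105.4×516.2 = 54420 N.

F_allow = 54.4 kN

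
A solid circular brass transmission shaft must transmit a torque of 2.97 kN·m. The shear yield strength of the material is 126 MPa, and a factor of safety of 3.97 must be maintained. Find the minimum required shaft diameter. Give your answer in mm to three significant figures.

d = 78.1 mm

Allowable shear stress τ_allow = 126/3.97 = 31.74 MPa.
For a solid shaft τ = 16T/(πd³), so d³ = 16T/(π τ_allow) = 16×2970000/(π×31.74) = 476600 mm³.
d = (476600)^(1/3) = 78.11 mm.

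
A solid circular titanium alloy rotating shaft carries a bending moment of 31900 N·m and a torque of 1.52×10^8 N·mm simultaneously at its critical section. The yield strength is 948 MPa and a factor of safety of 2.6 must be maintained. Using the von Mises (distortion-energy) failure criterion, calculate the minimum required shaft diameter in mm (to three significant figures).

σ_allow = σ_y/n = 948/2.6 = 364.6 MPa.
For a solid shaft σ_b = 32M/(πd³) and τ = 16T/(πd³), so the von Mises stress is σ' = (16/πd³)·√(4M²+3T²).
√(4M²+3T²) = √(4×(3.190×10^7)² + 3×(1.520×10^8)²) = 2.709×10^8 N·mm.
d³ = 16×2.709×10^8/(π×364.6) = 3.784×10^6 mm³.
d = 155.8 mm.

d = 156 mm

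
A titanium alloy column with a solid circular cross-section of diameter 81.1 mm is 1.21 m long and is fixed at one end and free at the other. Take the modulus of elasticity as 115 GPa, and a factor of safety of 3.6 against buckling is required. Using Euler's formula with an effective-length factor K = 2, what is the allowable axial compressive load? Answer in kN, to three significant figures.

I = πd⁴/64 = π×81.1⁴/64 = 2.124×10^6 mm⁴.
Effective length L_e = KL = 2×1.21 m = 2420 mm.
Euler critical load P_cr = π²EI/L_e² = π²×115000×2.124×10^6/2420² = 411500 N.
P_allow = P_cr/n = 411500/3.6 = 114300 N.

P_allow = 114 kN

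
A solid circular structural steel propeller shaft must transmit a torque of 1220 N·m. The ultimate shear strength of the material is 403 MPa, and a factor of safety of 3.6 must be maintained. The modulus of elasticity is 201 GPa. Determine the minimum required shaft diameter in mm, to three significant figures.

Allowable shear stress τ_allow = 403/3.6 = 111.9 MPa.
For a solid shaft τ = 16T/(πd³), so d³ = 16T/(π τ_allow) = 16×1220000/(π×111.9) = 55500 mm³.
d = (55500)^(1/3) = 38.15 mm.

d = 38.1 mm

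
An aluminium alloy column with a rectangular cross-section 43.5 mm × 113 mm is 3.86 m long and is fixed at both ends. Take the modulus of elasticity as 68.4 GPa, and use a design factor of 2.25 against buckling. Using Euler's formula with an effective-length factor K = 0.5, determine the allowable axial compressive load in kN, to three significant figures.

Buckling occurs about the weak axis: I_min = h·b³/12 = 113×43.5³/12 = 775100 mm⁴ (b = 43.5 mm is the smaller dimension).
Effective length L_e = KL = 0.5×3.86 m = 1930 mm.
Euler critical load P_cr = π²EI/L_e² = π²×68400×775100/1930² = 140500 N.
P_allow = P_cr/n = 140500/2.25 = 62430 N.

P_allow = 62.4 kN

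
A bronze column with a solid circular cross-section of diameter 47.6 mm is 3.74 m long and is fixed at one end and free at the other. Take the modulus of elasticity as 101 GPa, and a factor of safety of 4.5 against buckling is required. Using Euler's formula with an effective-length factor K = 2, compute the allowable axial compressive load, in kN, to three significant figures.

P_allow = 0.998 kN

I = πd⁴/64 = π×47.6⁴/64 = 252000 mm⁴.
Effective length L_e = KL = 2×3.74 m = 7480 mm.
Euler critical load P_cr = π²EI/L_e² = π²×101000×252000/7480² = 4490 N.
P_allow = P_cr/n = 4490/4.5 = 997.7 N.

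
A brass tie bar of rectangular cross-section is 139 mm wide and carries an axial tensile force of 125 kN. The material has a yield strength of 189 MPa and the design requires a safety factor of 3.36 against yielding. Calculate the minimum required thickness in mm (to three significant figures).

σ_allow = 189/3.36 = 56.25 MPa.
Required area A = F/σ_allow = 125000/56.25 = 2222 mm².
t = A/w = 2222/139 = 15.99 mm.

t = 16.0 mm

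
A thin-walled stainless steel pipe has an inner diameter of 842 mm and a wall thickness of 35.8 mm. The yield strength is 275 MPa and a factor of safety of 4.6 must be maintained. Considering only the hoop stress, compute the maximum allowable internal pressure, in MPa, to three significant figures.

σ_allow = 275/4.6 = 59.78 MPa.
σ_h = pD/(2t) → p_allow = 2σ_allow t/D = 2×59.78×35.8/842 = 5.084 MPa.

p_allow = 5.08 MPa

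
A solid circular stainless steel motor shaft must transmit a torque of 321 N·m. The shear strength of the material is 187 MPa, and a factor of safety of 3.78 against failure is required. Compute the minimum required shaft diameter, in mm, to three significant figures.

Allowable shear stress τ_allow = 187/3.78 = 49.47 MPa.
For a solid shaft τ = 16T/(πd³), so d³ = 16T/(π τ_allow) = 16×321000/(π×49.47) = 33050 mm³.
d = (33050)^(1/3) = 32.09 mm.

d = 32.1 mm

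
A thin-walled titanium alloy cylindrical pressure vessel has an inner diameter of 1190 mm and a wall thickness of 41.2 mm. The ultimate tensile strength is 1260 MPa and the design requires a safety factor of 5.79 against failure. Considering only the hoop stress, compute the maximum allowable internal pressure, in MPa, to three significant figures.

p_allow = 15.1 MPa

σ_allow = 1260/5.79 = 217.6 MPa.
σ_h = pD/(2t) → p_allow = 2σ_allow t/D = 2×217.6×41.2/1190 = 15.07 MPa.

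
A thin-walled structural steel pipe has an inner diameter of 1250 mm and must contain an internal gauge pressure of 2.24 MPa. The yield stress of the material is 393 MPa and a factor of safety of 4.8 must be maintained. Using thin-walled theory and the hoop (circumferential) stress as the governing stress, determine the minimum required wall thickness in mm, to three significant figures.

σ_allow = 393/4.8 = 81.88 MPa.
Hoop stress σ_h = pD/(2t), so t = pD/(2σ_allow) = 2.24×1250/(2×81.88) = 17.10 mm.

t = 17.1 mm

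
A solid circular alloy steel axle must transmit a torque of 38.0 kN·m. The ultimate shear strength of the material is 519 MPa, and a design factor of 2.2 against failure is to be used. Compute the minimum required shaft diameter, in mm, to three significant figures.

Allowable shear stress τ_allow = 519/2.2 = 235.9 MPa.
For a solid shaft τ = 16T/(πd³), so d³ = 16T/(π τ_allow) = 16×3.8000×10^7/(π×235.9) = 820400 mm³.
d = (820400)^(1/3) = 93.61 mm.

d = 93.6 mm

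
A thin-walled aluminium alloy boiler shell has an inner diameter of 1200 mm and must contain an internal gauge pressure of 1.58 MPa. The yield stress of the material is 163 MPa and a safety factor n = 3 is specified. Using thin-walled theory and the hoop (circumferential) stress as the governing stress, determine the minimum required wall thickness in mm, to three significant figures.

σ_allow = 163/3 = 54.33 MPa.
Hoop stress σ_h = pD/(2t), so t = pD/(2σ_allow) = 1.58×1200/(2×54.33) = 17.45 mm.

t = 17.4 mm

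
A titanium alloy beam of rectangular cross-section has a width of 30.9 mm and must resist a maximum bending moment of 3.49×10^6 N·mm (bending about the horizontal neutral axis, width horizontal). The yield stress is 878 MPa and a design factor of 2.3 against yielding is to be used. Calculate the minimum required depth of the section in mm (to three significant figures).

σ_allow = 878/2.3 = 381.7 MPa.
For a rectangular section σ = 6M/(bh²), so h² = 6M/(b σ_allow) = 6×3490000/(30.9×381.7) = 1775 mm².
h = 42.13 mm.

h = 42.1 mm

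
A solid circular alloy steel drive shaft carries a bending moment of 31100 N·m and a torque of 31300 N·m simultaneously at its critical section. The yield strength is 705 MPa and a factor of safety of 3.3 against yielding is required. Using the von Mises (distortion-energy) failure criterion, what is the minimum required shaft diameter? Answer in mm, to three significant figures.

σ_allow = σ_y/n = 705/3.3 = 213.6 MPa.
For a solid shaft σ_b = 32M/(πd³) and τ = 16T/(πd³), so the von Mises stress is σ' = (16/πd³)·√(4M²+3T²).
√(4M²+3T²) = √(4×(3.110×10^7)² + 3×(3.130×10^7)²) = 8.251×10^7 N·mm.
d³ = 16×8.251×10^7/(π×213.6) = 1.967×10^6 mm³.
d = 125.3 mm.

d = 125 mm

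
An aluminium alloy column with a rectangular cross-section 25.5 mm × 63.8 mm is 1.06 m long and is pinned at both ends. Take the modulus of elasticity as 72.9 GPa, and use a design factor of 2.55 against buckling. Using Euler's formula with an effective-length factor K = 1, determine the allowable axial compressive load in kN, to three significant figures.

Buckling occurs about the weak axis: I_min = h·b³/12 = 63.8×25.5³/12 = 88160 mm⁴ (b = 25.5 mm is the smaller dimension).
Effective length L_e = KL = 1×1.06 m = 1060 mm.
Euler critical load P_cr = π²EI/L_e² = π²×72900×88160/1060² = 56450 N.
P_allow = P_cr/n = 56450/2.55 = 22140 N.

P_allow = 22.1 kN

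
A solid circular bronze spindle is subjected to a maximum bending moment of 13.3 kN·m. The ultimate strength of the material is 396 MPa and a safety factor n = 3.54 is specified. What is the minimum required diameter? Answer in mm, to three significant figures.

σ_allow = 396/3.54 = 111.9 MPa.
For a solid circular section σ = 32M/(πd³), so d³ = 32M/(π σ_allow) = 32×1.3300×10^7/(π×111.9) = 1.211×10^6 mm³.
d = 106.6 mm.

d = 107 mm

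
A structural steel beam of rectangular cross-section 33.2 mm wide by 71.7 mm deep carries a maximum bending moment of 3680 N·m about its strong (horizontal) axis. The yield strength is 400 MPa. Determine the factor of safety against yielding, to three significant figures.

n = 3.09

Section modulus S = bh²/6 = 33.2×71.7²/6 = 28450 mm³.
σ = M/S = 3680000/28450 = 129.4 MPa.
n = 400/129.4 = 3.092.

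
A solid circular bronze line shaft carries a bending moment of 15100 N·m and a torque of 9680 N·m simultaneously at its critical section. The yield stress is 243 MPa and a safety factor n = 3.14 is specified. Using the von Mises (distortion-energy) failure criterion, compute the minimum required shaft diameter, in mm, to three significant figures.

d = 131 mm

σ_allow = σ_y/n = 243/3.14 = 77.39 MPa.
For a solid shaft σ_b = 32M/(πd³) and τ = 16T/(πd³), so the von Mises stress is σ' = (16/πd³)·√(4M²+3T²).
√(4M²+3T²) = √(4×(1.510×10^7)² + 3×(9.680×10^6)²) = 3.454×10^7 N·mm.
d³ = 16×3.454×10^7/(π×77.39) = 2.273×10^6 mm³.
d = 131.5 mm.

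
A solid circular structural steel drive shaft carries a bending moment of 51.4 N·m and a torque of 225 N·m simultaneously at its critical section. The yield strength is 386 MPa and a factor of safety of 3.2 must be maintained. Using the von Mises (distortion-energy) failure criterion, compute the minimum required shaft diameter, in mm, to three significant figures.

σ_allow = σ_y/n = 386/3.2 = 120.6 MPa.
For a solid shaft σ_b = 32M/(πd³) and τ = 16T/(πd³), so the von Mises stress is σ' = (16/πd³)·√(4M²+3T²).
√(4M²+3T²) = √(4×(51400)² + 3×(225000)²) = 403000 N·mm.
d³ = 16×403000/(π×120.6) = 17020 mm³.
d = 25.72 mm.

d = 25.7 mm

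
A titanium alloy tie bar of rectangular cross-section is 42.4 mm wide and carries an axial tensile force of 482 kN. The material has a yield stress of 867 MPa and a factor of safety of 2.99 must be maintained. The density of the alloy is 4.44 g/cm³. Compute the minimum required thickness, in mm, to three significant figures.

σ_allow = 867/2.99 = 290.0 MPa.
Required area A = F/σ_allow = 482000/290.0 = 1662 mm².
t = A/w = 1662/42.4 = 39.20 mm.

t = 39.2 mm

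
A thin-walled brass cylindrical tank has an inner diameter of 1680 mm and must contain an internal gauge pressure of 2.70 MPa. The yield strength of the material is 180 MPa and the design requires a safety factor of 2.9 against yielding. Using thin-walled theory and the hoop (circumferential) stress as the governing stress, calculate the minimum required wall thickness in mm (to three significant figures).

t = 36.5 mm

σ_allow = 180/2.9 = 62.07 MPa.
Hoop stress σ_h = pD/(2t), so t = pD/(2σ_allow) = 2.70×1680/(2×62.07) = 36.54 mm.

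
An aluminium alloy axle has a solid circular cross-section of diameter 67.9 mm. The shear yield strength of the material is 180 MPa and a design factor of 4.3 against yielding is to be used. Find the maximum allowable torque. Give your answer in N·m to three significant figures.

T_allow = 2570 N·m

τ_allow = 180/4.3 = 41.86 MPa.
For a solid shaft T_allow = τ_allow·πd³/16; πd³/16 = π×67.9³/16 = 61470 mm³.
T_allow = 41.86×61470 = 2.573×10^6 N·mm = 2573 N·m.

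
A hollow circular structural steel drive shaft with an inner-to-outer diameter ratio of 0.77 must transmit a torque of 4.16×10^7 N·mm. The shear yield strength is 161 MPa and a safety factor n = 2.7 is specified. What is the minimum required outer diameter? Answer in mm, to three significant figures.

d_o = 176 mm

τ_allow = 161/2.7 = 59.63 MPa.
For a hollow shaft τ = 16T/[πd_o³(1−k⁴)] with k = 0.77, so 1−k⁴ = 0.6485.
d_o³ = 16T/[π τ_allow (1−k⁴)] = 16×4.1600×10^7/(π×59.63×0.6485) = 5.479×10^6 mm³.
d_o = 176.3 mm.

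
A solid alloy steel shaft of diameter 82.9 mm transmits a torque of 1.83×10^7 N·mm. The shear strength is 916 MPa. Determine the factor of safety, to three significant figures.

n = 5.60

τ = 16T/(πd³) = 16×1.8300×10^7/(π×82.9³) = 163.6 MPa.
n = τ_limit/τ = 916/163.6 = 5.599.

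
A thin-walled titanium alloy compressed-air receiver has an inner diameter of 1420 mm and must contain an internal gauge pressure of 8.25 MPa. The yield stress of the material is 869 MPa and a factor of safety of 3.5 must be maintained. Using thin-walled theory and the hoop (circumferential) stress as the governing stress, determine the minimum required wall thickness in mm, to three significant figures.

σ_allow = 869/3.5 = 248.3 MPa.
Hoop stress σ_h = pD/(2t), so t = pD/(2σ_allow) = 8.25×1420/(2×248.3) = 23.59 mm.

t = 23.6 mm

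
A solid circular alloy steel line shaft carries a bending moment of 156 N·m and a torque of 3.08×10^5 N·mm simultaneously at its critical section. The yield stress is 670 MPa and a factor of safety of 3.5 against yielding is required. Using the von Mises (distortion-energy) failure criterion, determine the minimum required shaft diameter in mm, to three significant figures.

d = 25.4 mm

σ_allow = σ_y/n = 670/3.5 = 191.4 MPa.
For a solid shaft σ_b = 32M/(πd³) and τ = 16T/(πd³), so the von Mises stress is σ' = (16/πd³)·√(4M²+3T²).
√(4M²+3T²) = √(4×(156000)² + 3×(308000)²) = 618000 N·mm.
d³ = 16×618000/(π×191.4) = 16440 mm³.
d = 25.43 mm.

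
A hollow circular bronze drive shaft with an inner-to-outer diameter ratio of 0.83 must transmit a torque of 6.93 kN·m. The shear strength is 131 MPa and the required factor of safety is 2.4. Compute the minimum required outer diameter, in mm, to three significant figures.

τ_allow = 131/2.4 = 54.58 MPa.
For a hollow shaft τ = 16T/[πd_o³(1−k⁴)] with k = 0.83, so 1−k⁴ = 0.5254.
d_o³ = 16T/[π τ_allow (1−k⁴)] = 16×6930000/(π×54.58×0.5254) = 1.231×10^6 mm³.
d_o = 107.2 mm.

d_o = 107 mm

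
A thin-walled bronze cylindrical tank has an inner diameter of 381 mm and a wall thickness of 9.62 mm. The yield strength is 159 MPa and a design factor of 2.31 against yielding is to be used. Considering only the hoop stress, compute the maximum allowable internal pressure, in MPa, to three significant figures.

σ_allow = 159/2.31 = 68.83 MPa.
σ_h = pD/(2t) → p_allow = 2σ_allow t/D = 2×68.83×9.62/381 = 3.476 MPa.

p_allow = 3.48 MPa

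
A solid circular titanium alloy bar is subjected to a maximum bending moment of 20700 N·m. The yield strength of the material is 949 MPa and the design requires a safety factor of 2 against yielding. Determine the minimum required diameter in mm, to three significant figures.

σ_allow = 949/2 = 474.5 MPa.
For a solid circular section σ = 32M/(πd³), so d³ = 32M/(π σ_allow) = 32×2.0700×10^7/(π×474.5) = 444400 mm³.
d = 76.31 mm.

d = 76.3 mm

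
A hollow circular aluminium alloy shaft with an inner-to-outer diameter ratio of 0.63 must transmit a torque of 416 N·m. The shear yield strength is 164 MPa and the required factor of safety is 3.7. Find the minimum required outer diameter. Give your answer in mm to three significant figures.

d_o = 38.4 mm

τ_allow = 164/3.7 = 44.32 MPa.
For a hollow shaft τ = 16T/[πd_o³(1−k⁴)] with k = 0.63, so 1−k⁴ = 0.8425.
d_o³ = 16T/[π τ_allow (1−k⁴)] = 16×416000/(π×44.32×0.8425) = 56740 mm³.
d_o = 38.43 mm.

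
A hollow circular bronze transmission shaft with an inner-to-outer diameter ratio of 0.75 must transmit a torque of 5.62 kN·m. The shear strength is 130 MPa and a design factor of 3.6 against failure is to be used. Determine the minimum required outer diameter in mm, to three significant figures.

d_o = 105 mm

τ_allow = 130/3.6 = 36.11 MPa.
For a hollow shaft τ = 16T/[πd_o³(1−k⁴)] with k = 0.75, so 1−k⁴ = 0.6836.
d_o³ = 16T/[π τ_allow (1−k⁴)] = 16×5620000/(π×36.11×0.6836) = 1.159×10^6 mm³.
d_o = 105.1 mm.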